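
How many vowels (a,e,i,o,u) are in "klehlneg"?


Input: klehlneg
Checking each character:
  'k' at position 0: consonant
  'l' at position 1: consonant
  'e' at position 2: vowel (running total: 1)
  'h' at position 3: consonant
  'l' at position 4: consonant
  'n' at position 5: consonant
  'e' at position 6: vowel (running total: 2)
  'g' at position 7: consonant
Total vowels: 2

2


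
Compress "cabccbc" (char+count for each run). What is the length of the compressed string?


Input: cabccbc
Runs:
  'c' x 1 => "c1"
  'a' x 1 => "a1"
  'b' x 1 => "b1"
  'c' x 2 => "c2"
  'b' x 1 => "b1"
  'c' x 1 => "c1"
Compressed: "c1a1b1c2b1c1"
Compressed length: 12

12


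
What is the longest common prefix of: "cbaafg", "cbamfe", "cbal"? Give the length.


Words: cbaafg, cbamfe, cbal
  Position 0: all 'c' => match
  Position 1: all 'b' => match
  Position 2: all 'a' => match
  Position 3: ('a', 'm', 'l') => mismatch, stop
LCP = "cba" (length 3)

3


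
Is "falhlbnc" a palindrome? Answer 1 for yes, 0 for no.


Input: falhlbnc
Reversed: cnblhlaf
  Compare pos 0 ('f') with pos 7 ('c'): MISMATCH
  Compare pos 1 ('a') with pos 6 ('n'): MISMATCH
  Compare pos 2 ('l') with pos 5 ('b'): MISMATCH
  Compare pos 3 ('h') with pos 4 ('l'): MISMATCH
Result: not a palindrome

0


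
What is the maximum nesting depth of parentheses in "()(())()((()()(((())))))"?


Input: "()(())()((()()(((())))))"
Tracking depth:
  Position 0 '(': depth becomes 1
  Position 1 ')': depth becomes 0
  Position 2 '(': depth becomes 1
  Position 3 '(': depth becomes 2
  Position 4 ')': depth becomes 1
  Position 5 ')': depth becomes 0
  Position 6 '(': depth becomes 1
  Position 7 ')': depth becomes 0
  Position 8 '(': depth becomes 1
  Position 9 '(': depth becomes 2
  Position 10 '(': depth becomes 3
  Position 11 ')': depth becomes 2
  Position 12 '(': depth becomes 3
  Position 13 ')': depth becomes 2
  Position 14 '(': depth becomes 3
  Position 15 '(': depth becomes 4
  Position 16 '(': depth becomes 5
  Position 17 '(': depth becomes 6
  Position 18 ')': depth becomes 5
  Position 19 ')': depth becomes 4
  Position 20 ')': depth becomes 3
  Position 21 ')': depth becomes 2
  Position 22 ')': depth becomes 1
  Position 23 ')': depth becomes 0
Maximum depth reached: 6

6


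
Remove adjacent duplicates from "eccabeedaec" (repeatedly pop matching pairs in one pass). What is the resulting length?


Input: eccabeedaec
Stack-based adjacent duplicate removal:
  Read 'e': push. Stack: e
  Read 'c': push. Stack: ec
  Read 'c': matches stack top 'c' => pop. Stack: e
  Read 'a': push. Stack: ea
  Read 'b': push. Stack: eab
  Read 'e': push. Stack: eabe
  Read 'e': matches stack top 'e' => pop. Stack: eab
  Read 'd': push. Stack: eabd
  Read 'a': push. Stack: eabda
  Read 'e': push. Stack: eabdae
  Read 'c': push. Stack: eabdaec
Final stack: "eabdaec" (length 7)

7


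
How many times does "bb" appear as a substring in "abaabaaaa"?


Searching for "bb" in "abaabaaaa"
Scanning each position:
  Position 0: "ab" => no
  Position 1: "ba" => no
  Position 2: "aa" => no
  Position 3: "ab" => no
  Position 4: "ba" => no
  Position 5: "aa" => no
  Position 6: "aa" => no
  Position 7: "aa" => no
Total occurrences: 0

0


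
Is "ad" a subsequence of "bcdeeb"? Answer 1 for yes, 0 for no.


Check if "ad" is a subsequence of "bcdeeb"
Greedy scan:
  Position 0 ('b'): no match needed
  Position 1 ('c'): no match needed
  Position 2 ('d'): no match needed
  Position 3 ('e'): no match needed
  Position 4 ('e'): no match needed
  Position 5 ('b'): no match needed
Only matched 0/2 characters => not a subsequence

0


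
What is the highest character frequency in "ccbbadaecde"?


Input: ccbbadaecde
Character counts:
  'a': 2
  'b': 2
  'c': 3
  'd': 2
  'e': 2
Maximum frequency: 3

3


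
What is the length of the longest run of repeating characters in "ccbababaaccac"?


Input: "ccbababaaccac"
Scanning for longest run:
  Position 1 ('c'): continues run of 'c', length=2
  Position 2 ('b'): new char, reset run to 1
  Position 3 ('a'): new char, reset run to 1
  Position 4 ('b'): new char, reset run to 1
  Position 5 ('a'): new char, reset run to 1
  Position 6 ('b'): new char, reset run to 1
  Position 7 ('a'): new char, reset run to 1
  Position 8 ('a'): continues run of 'a', length=2
  Position 9 ('c'): new char, reset run to 1
  Position 10 ('c'): continues run of 'c', length=2
  Position 11 ('a'): new char, reset run to 1
  Position 12 ('c'): new char, reset run to 1
Longest run: 'c' with length 2

2


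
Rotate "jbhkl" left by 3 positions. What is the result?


Input: "jbhkl", rotate left by 3
First 3 characters: "jbh"
Remaining characters: "kl"
Concatenate remaining + first: "kl" + "jbh" = "kljbh"

kljbh


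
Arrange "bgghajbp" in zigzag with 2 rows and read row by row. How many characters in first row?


Zigzag "bgghajbp" into 2 rows:
Placing characters:
  'b' => row 0
  'g' => row 1
  'g' => row 0
  'h' => row 1
  'a' => row 0
  'j' => row 1
  'b' => row 0
  'p' => row 1
Rows:
  Row 0: "bgab"
  Row 1: "ghjp"
First row length: 4

4


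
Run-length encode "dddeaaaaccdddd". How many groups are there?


Input: dddeaaaaccdddd
Scanning for consecutive runs:
  Group 1: 'd' x 3 (positions 0-2)
  Group 2: 'e' x 1 (positions 3-3)
  Group 3: 'a' x 4 (positions 4-7)
  Group 4: 'c' x 2 (positions 8-9)
  Group 5: 'd' x 4 (positions 10-13)
Total groups: 5

5


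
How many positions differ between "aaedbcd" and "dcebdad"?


Comparing "aaedbcd" and "dcebdad" position by position:
  Position 0: 'a' vs 'd' => DIFFER
  Position 1: 'a' vs 'c' => DIFFER
  Position 2: 'e' vs 'e' => same
  Position 3: 'd' vs 'b' => DIFFER
  Position 4: 'b' vs 'd' => DIFFER
  Position 5: 'c' vs 'a' => DIFFER
  Position 6: 'd' vs 'd' => same
Positions that differ: 5

5


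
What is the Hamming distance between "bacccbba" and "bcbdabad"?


Comparing "bacccbba" and "bcbdabad" position by position:
  Position 0: 'b' vs 'b' => same
  Position 1: 'a' vs 'c' => differ
  Position 2: 'c' vs 'b' => differ
  Position 3: 'c' vs 'd' => differ
  Position 4: 'c' vs 'a' => differ
  Position 5: 'b' vs 'b' => same
  Position 6: 'b' vs 'a' => differ
  Position 7: 'a' vs 'd' => differ
Total differences (Hamming distance): 6

6


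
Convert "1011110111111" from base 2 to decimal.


Input: "1011110111111" in base 2
Positional expansion:
  Digit '1' (value 1) x 2^12 = 4096
  Digit '0' (value 0) x 2^11 = 0
  Digit '1' (value 1) x 2^10 = 1024
  Digit '1' (value 1) x 2^9 = 512
  Digit '1' (value 1) x 2^8 = 256
  Digit '1' (value 1) x 2^7 = 128
  Digit '0' (value 0) x 2^6 = 0
  Digit '1' (value 1) x 2^5 = 32
  Digit '1' (value 1) x 2^4 = 16
  Digit '1' (value 1) x 2^3 = 8
  Digit '1' (value 1) x 2^2 = 4
  Digit '1' (value 1) x 2^1 = 2
  Digit '1' (value 1) x 2^0 = 1
Sum = 6079

6079


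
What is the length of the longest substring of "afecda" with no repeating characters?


Input: "afecda"
Sliding window (track last position of each char):
  Position 0 ('a'): window [0,0] length 1 -- new best
  Position 1 ('f'): window [0,1] length 2 -- new best
  Position 2 ('e'): window [0,2] length 3 -- new best
  Position 3 ('c'): window [0,3] length 4 -- new best
  Position 4 ('d'): window [0,4] length 5 -- new best
  Position 5 ('a'): repeat (last at 0), move window start to 1
  Position 5 ('a'): window [1,5] length 5
Longest substring with no repeats: "afecd" with length 5

5


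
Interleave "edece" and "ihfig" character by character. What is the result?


Interleaving "edece" and "ihfig":
  Position 0: 'e' from first, 'i' from second => "ei"
  Position 1: 'd' from first, 'h' from second => "dh"
  Position 2: 'e' from first, 'f' from second => "ef"
  Position 3: 'c' from first, 'i' from second => "ci"
  Position 4: 'e' from first, 'g' from second => "eg"
Result: eidhefcieg

eidhefcieg


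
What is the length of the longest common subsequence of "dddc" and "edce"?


LCS of "dddc" and "edce"
DP table:
           e    d    c    e
      0    0    0    0    0
  d   0    0    1    1    1
  d   0    0    1    1    1
  d   0    0    1    1    1
  c   0    0    1    2    2
LCS length = dp[4][4] = 2

2


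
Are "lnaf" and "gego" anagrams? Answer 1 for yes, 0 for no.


Strings: "lnaf", "gego"
Sorted first:  afln
Sorted second: eggo
Differ at position 0: 'a' vs 'e' => not anagrams

0


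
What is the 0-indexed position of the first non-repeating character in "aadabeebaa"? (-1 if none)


Input: aadabeebaa
Character frequencies:
  'a': 5
  'b': 2
  'd': 1
  'e': 2
Scanning left to right for freq == 1:
  Position 0 ('a'): freq=5, skip
  Position 1 ('a'): freq=5, skip
  Position 2 ('d'): unique! => answer = 2

2


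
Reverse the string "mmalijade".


Input: mmalijade
Reading characters right to left:
  Position 8: 'e'
  Position 7: 'd'
  Position 6: 'a'
  Position 5: 'j'
  Position 4: 'i'
  Position 3: 'l'
  Position 2: 'a'
  Position 1: 'm'
  Position 0: 'm'
Reversed: edajilamm

edajilamm


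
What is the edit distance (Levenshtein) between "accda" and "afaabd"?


Computing edit distance: "accda" -> "afaabd"
DP table:
           a    f    a    a    b    d
      0    1    2    3    4    5    6
  a   1    0    1    2    3    4    5
  c   2    1    1    2    3    4    5
  c   3    2    2    2    3    4    5
  d   4    3    3    3    3    4    4
  a   5    4    4    3    3    4    5
Edit distance = dp[5][6] = 5

5


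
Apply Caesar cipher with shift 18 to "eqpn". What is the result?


Caesar cipher: shift "eqpn" by 18
  'e' (pos 4) + 18 = pos 22 = 'w'
  'q' (pos 16) + 18 = pos 8 = 'i'
  'p' (pos 15) + 18 = pos 7 = 'h'
  'n' (pos 13) + 18 = pos 5 = 'f'
Result: wihf

wihf


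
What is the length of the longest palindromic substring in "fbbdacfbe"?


Input: "fbbdacfbe"
Checking substrings for palindromes:
  [1:3] "bb" (len 2) => palindrome
Longest palindromic substring: "bb" with length 2

2


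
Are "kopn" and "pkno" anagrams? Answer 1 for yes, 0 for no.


Strings: "kopn", "pkno"
Sorted first:  knop
Sorted second: knop
Sorted forms match => anagrams

1


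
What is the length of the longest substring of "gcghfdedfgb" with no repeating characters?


Input: "gcghfdedfgb"
Sliding window (track last position of each char):
  Position 0 ('g'): window [0,0] length 1 -- new best
  Position 1 ('c'): window [0,1] length 2 -- new best
  Position 2 ('g'): repeat (last at 0), move window start to 1
  Position 2 ('g'): window [1,2] length 2
  Position 3 ('h'): window [1,3] length 3 -- new best
  Position 4 ('f'): window [1,4] length 4 -- new best
  Position 5 ('d'): window [1,5] length 5 -- new best
  Position 6 ('e'): window [1,6] length 6 -- new best
  Position 7 ('d'): repeat (last at 5), move window start to 6
  Position 7 ('d'): window [6,7] length 2
  Position 8 ('f'): window [6,8] length 3
  Position 9 ('g'): window [6,9] length 4
  Position 10 ('b'): window [6,10] length 5
Longest substring with no repeats: "cghfde" with length 6

6


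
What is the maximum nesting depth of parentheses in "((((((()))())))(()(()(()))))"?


Input: "((((((()))())))(()(()(()))))"
Tracking depth:
  Position 0 '(': depth becomes 1
  Position 1 '(': depth becomes 2
  Position 2 '(': depth becomes 3
  Position 3 '(': depth becomes 4
  Position 4 '(': depth becomes 5
  Position 5 '(': depth becomes 6
  Position 6 '(': depth becomes 7
  Position 7 ')': depth becomes 6
  Position 8 ')': depth becomes 5
  Position 9 ')': depth becomes 4
  Position 10 '(': depth becomes 5
  Position 11 ')': depth becomes 4
  Position 12 ')': depth becomes 3
  Position 13 ')': depth becomes 2
  Position 14 ')': depth becomes 1
  Position 15 '(': depth becomes 2
  Position 16 '(': depth becomes 3
  Position 17 ')': depth becomes 2
  Position 18 '(': depth becomes 3
  Position 19 '(': depth becomes 4
  Position 20 ')': depth becomes 3
  Position 21 '(': depth becomes 4
  Position 22 '(': depth becomes 5
  Position 23 ')': depth becomes 4
  Position 24 ')': depth becomes 3
  Position 25 ')': depth becomes 2
  Position 26 ')': depth becomes 1
  Position 27 ')': depth becomes 0
Maximum depth reached: 7

7


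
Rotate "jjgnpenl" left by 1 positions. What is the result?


Input: "jjgnpenl", rotate left by 1
First 1 characters: "j"
Remaining characters: "jgnpenl"
Concatenate remaining + first: "jgnpenl" + "j" = "jgnpenlj"

jgnpenlj


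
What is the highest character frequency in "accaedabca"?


Input: accaedabca
Character counts:
  'a': 4
  'b': 1
  'c': 3
  'd': 1
  'e': 1
Maximum frequency: 4

4


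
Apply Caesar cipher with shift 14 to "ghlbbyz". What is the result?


Caesar cipher: shift "ghlbbyz" by 14
  'g' (pos 6) + 14 = pos 20 = 'u'
  'h' (pos 7) + 14 = pos 21 = 'v'
  'l' (pos 11) + 14 = pos 25 = 'z'
  'b' (pos 1) + 14 = pos 15 = 'p'
  'b' (pos 1) + 14 = pos 15 = 'p'
  'y' (pos 24) + 14 = pos 12 = 'm'
  'z' (pos 25) + 14 = pos 13 = 'n'
Result: uvzppmn

uvzppmn


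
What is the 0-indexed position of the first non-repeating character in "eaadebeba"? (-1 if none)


Input: eaadebeba
Character frequencies:
  'a': 3
  'b': 2
  'd': 1
  'e': 3
Scanning left to right for freq == 1:
  Position 0 ('e'): freq=3, skip
  Position 1 ('a'): freq=3, skip
  Position 2 ('a'): freq=3, skip
  Position 3 ('d'): unique! => answer = 3

3


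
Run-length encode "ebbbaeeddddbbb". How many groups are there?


Input: ebbbaeeddddbbb
Scanning for consecutive runs:
  Group 1: 'e' x 1 (positions 0-0)
  Group 2: 'b' x 3 (positions 1-3)
  Group 3: 'a' x 1 (positions 4-4)
  Group 4: 'e' x 2 (positions 5-6)
  Group 5: 'd' x 4 (positions 7-10)
  Group 6: 'b' x 3 (positions 11-13)
Total groups: 6

6


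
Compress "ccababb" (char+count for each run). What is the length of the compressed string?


Input: ccababb
Runs:
  'c' x 2 => "c2"
  'a' x 1 => "a1"
  'b' x 1 => "b1"
  'a' x 1 => "a1"
  'b' x 2 => "b2"
Compressed: "c2a1b1a1b2"
Compressed length: 10

10


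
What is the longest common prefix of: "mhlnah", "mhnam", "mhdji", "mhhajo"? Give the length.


Words: mhlnah, mhnam, mhdji, mhhajo
  Position 0: all 'm' => match
  Position 1: all 'h' => match
  Position 2: ('l', 'n', 'd', 'h') => mismatch, stop
LCP = "mh" (length 2)

2


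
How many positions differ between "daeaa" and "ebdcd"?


Comparing "daeaa" and "ebdcd" position by position:
  Position 0: 'd' vs 'e' => DIFFER
  Position 1: 'a' vs 'b' => DIFFER
  Position 2: 'e' vs 'd' => DIFFER
  Position 3: 'a' vs 'c' => DIFFER
  Position 4: 'a' vs 'd' => DIFFER
Positions that differ: 5

5


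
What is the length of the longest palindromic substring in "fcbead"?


Input: "fcbead"
Checking substrings for palindromes:
  No multi-char palindromic substrings found
Longest palindromic substring: "f" with length 1

1


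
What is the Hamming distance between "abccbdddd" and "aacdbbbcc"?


Comparing "abccbdddd" and "aacdbbbcc" position by position:
  Position 0: 'a' vs 'a' => same
  Position 1: 'b' vs 'a' => differ
  Position 2: 'c' vs 'c' => same
  Position 3: 'c' vs 'd' => differ
  Position 4: 'b' vs 'b' => same
  Position 5: 'd' vs 'b' => differ
  Position 6: 'd' vs 'b' => differ
  Position 7: 'd' vs 'c' => differ
  Position 8: 'd' vs 'c' => differ
Total differences (Hamming distance): 6

6


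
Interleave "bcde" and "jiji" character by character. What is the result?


Interleaving "bcde" and "jiji":
  Position 0: 'b' from first, 'j' from second => "bj"
  Position 1: 'c' from first, 'i' from second => "ci"
  Position 2: 'd' from first, 'j' from second => "dj"
  Position 3: 'e' from first, 'i' from second => "ei"
Result: bjcidjei

bjcidjei


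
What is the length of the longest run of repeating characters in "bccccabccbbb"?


Input: "bccccabccbbb"
Scanning for longest run:
  Position 1 ('c'): new char, reset run to 1
  Position 2 ('c'): continues run of 'c', length=2
  Position 3 ('c'): continues run of 'c', length=3
  Position 4 ('c'): continues run of 'c', length=4
  Position 5 ('a'): new char, reset run to 1
  Position 6 ('b'): new char, reset run to 1
  Position 7 ('c'): new char, reset run to 1
  Position 8 ('c'): continues run of 'c', length=2
  Position 9 ('b'): new char, reset run to 1
  Position 10 ('b'): continues run of 'b', length=2
  Position 11 ('b'): continues run of 'b', length=3
Longest run: 'c' with length 4

4


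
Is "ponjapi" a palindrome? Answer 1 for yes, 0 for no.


Input: ponjapi
Reversed: ipajnop
  Compare pos 0 ('p') with pos 6 ('i'): MISMATCH
  Compare pos 1 ('o') with pos 5 ('p'): MISMATCH
  Compare pos 2 ('n') with pos 4 ('a'): MISMATCH
Result: not a palindrome

0


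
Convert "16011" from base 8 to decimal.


Input: "16011" in base 8
Positional expansion:
  Digit '1' (value 1) x 8^4 = 4096
  Digit '6' (value 6) x 8^3 = 3072
  Digit '0' (value 0) x 8^2 = 0
  Digit '1' (value 1) x 8^1 = 8
  Digit '1' (value 1) x 8^0 = 1
Sum = 7177

7177


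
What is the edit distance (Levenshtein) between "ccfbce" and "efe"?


Computing edit distance: "ccfbce" -> "efe"
DP table:
           e    f    e
      0    1    2    3
  c   1    1    2    3
  c   2    2    2    3
  f   3    3    2    3
  b   4    4    3    3
  c   5    5    4    4
  e   6    5    5    4
Edit distance = dp[6][3] = 4

4


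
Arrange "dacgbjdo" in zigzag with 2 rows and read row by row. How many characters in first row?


Zigzag "dacgbjdo" into 2 rows:
Placing characters:
  'd' => row 0
  'a' => row 1
  'c' => row 0
  'g' => row 1
  'b' => row 0
  'j' => row 1
  'd' => row 0
  'o' => row 1
Rows:
  Row 0: "dcbd"
  Row 1: "agjo"
First row length: 4

4


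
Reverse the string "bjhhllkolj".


Input: bjhhllkolj
Reading characters right to left:
  Position 9: 'j'
  Position 8: 'l'
  Position 7: 'o'
  Position 6: 'k'
  Position 5: 'l'
  Position 4: 'l'
  Position 3: 'h'
  Position 2: 'h'
  Position 1: 'j'
  Position 0: 'b'
Reversed: jlokllhhjb

jlokllhhjb


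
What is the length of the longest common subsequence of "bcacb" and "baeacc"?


LCS of "bcacb" and "baeacc"
DP table:
           b    a    e    a    c    c
      0    0    0    0    0    0    0
  b   0    1    1    1    1    1    1
  c   0    1    1    1    1    2    2
  a   0    1    2    2    2    2    2
  c   0    1    2    2    2    3    3
  b   0    1    2    2    2    3    3
LCS length = dp[5][6] = 3

3


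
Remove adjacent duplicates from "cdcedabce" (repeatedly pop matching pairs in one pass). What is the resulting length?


Input: cdcedabce
Stack-based adjacent duplicate removal:
  Read 'c': push. Stack: c
  Read 'd': push. Stack: cd
  Read 'c': push. Stack: cdc
  Read 'e': push. Stack: cdce
  Read 'd': push. Stack: cdced
  Read 'a': push. Stack: cdceda
  Read 'b': push. Stack: cdcedab
  Read 'c': push. Stack: cdcedabc
  Read 'e': push. Stack: cdcedabce
Final stack: "cdcedabce" (length 9)

9


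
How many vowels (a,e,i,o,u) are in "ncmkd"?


Input: ncmkd
Checking each character:
  'n' at position 0: consonant
  'c' at position 1: consonant
  'm' at position 2: consonant
  'k' at position 3: consonant
  'd' at position 4: consonant
Total vowels: 0

0


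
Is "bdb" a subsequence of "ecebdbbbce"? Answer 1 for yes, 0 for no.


Check if "bdb" is a subsequence of "ecebdbbbce"
Greedy scan:
  Position 0 ('e'): no match needed
  Position 1 ('c'): no match needed
  Position 2 ('e'): no match needed
  Position 3 ('b'): matches sub[0] = 'b'
  Position 4 ('d'): matches sub[1] = 'd'
  Position 5 ('b'): matches sub[2] = 'b'
  Position 6 ('b'): no match needed
  Position 7 ('b'): no match needed
  Position 8 ('c'): no match needed
  Position 9 ('e'): no match needed
All 3 characters matched => is a subsequence

1


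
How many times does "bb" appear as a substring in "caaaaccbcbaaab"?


Searching for "bb" in "caaaaccbcbaaab"
Scanning each position:
  Position 0: "ca" => no
  Position 1: "aa" => no
  Position 2: "aa" => no
  Position 3: "aa" => no
  Position 4: "ac" => no
  Position 5: "cc" => no
  Position 6: "cb" => no
  Position 7: "bc" => no
  Position 8: "cb" => no
  Position 9: "ba" => no
  Position 10: "aa" => no
  Position 11: "aa" => no
  Position 12: "ab" => no
Total occurrences: 0

0


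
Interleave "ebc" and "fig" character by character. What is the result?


Interleaving "ebc" and "fig":
  Position 0: 'e' from first, 'f' from second => "ef"
  Position 1: 'b' from first, 'i' from second => "bi"
  Position 2: 'c' from first, 'g' from second => "cg"
Result: efbicg

efbicg


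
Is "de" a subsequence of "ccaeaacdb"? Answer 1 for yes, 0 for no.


Check if "de" is a subsequence of "ccaeaacdb"
Greedy scan:
  Position 0 ('c'): no match needed
  Position 1 ('c'): no match needed
  Position 2 ('a'): no match needed
  Position 3 ('e'): no match needed
  Position 4 ('a'): no match needed
  Position 5 ('a'): no match needed
  Position 6 ('c'): no match needed
  Position 7 ('d'): matches sub[0] = 'd'
  Position 8 ('b'): no match needed
Only matched 1/2 characters => not a subsequence

0


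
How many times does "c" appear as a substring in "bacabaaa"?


Searching for "c" in "bacabaaa"
Scanning each position:
  Position 0: "b" => no
  Position 1: "a" => no
  Position 2: "c" => MATCH
  Position 3: "a" => no
  Position 4: "b" => no
  Position 5: "a" => no
  Position 6: "a" => no
  Position 7: "a" => no
Total occurrences: 1

1


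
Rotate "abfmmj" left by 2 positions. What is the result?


Input: "abfmmj", rotate left by 2
First 2 characters: "ab"
Remaining characters: "fmmj"
Concatenate remaining + first: "fmmj" + "ab" = "fmmjab"

fmmjab


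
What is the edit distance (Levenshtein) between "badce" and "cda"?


Computing edit distance: "badce" -> "cda"
DP table:
           c    d    a
      0    1    2    3
  b   1    1    2    3
  a   2    2    2    2
  d   3    3    2    3
  c   4    3    3    3
  e   5    4    4    4
Edit distance = dp[5][3] = 4

4


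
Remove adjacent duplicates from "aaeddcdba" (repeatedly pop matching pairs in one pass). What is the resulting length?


Input: aaeddcdba
Stack-based adjacent duplicate removal:
  Read 'a': push. Stack: a
  Read 'a': matches stack top 'a' => pop. Stack: (empty)
  Read 'e': push. Stack: e
  Read 'd': push. Stack: ed
  Read 'd': matches stack top 'd' => pop. Stack: e
  Read 'c': push. Stack: ec
  Read 'd': push. Stack: ecd
  Read 'b': push. Stack: ecdb
  Read 'a': push. Stack: ecdba
Final stack: "ecdba" (length 5)

5


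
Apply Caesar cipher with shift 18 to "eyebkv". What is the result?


Caesar cipher: shift "eyebkv" by 18
  'e' (pos 4) + 18 = pos 22 = 'w'
  'y' (pos 24) + 18 = pos 16 = 'q'
  'e' (pos 4) + 18 = pos 22 = 'w'
  'b' (pos 1) + 18 = pos 19 = 't'
  'k' (pos 10) + 18 = pos 2 = 'c'
  'v' (pos 21) + 18 = pos 13 = 'n'
Result: wqwtcn

wqwtcn


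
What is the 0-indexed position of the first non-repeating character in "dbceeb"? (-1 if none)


Input: dbceeb
Character frequencies:
  'b': 2
  'c': 1
  'd': 1
  'e': 2
Scanning left to right for freq == 1:
  Position 0 ('d'): unique! => answer = 0

0


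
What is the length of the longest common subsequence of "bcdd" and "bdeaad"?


LCS of "bcdd" and "bdeaad"
DP table:
           b    d    e    a    a    d
      0    0    0    0    0    0    0
  b   0    1    1    1    1    1    1
  c   0    1    1    1    1    1    1
  d   0    1    2    2    2    2    2
  d   0    1    2    2    2    2    3
LCS length = dp[4][6] = 3

3


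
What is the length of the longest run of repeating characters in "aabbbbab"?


Input: "aabbbbab"
Scanning for longest run:
  Position 1 ('a'): continues run of 'a', length=2
  Position 2 ('b'): new char, reset run to 1
  Position 3 ('b'): continues run of 'b', length=2
  Position 4 ('b'): continues run of 'b', length=3
  Position 5 ('b'): continues run of 'b', length=4
  Position 6 ('a'): new char, reset run to 1
  Position 7 ('b'): new char, reset run to 1
Longest run: 'b' with length 4

4


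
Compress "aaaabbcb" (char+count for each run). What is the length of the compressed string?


Input: aaaabbcb
Runs:
  'a' x 4 => "a4"
  'b' x 2 => "b2"
  'c' x 1 => "c1"
  'b' x 1 => "b1"
Compressed: "a4b2c1b1"
Compressed length: 8

8


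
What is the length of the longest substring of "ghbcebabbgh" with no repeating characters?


Input: "ghbcebabbgh"
Sliding window (track last position of each char):
  Position 0 ('g'): window [0,0] length 1 -- new best
  Position 1 ('h'): window [0,1] length 2 -- new best
  Position 2 ('b'): window [0,2] length 3 -- new best
  Position 3 ('c'): window [0,3] length 4 -- new best
  Position 4 ('e'): window [0,4] length 5 -- new best
  Position 5 ('b'): repeat (last at 2), move window start to 3
  Position 5 ('b'): window [3,5] length 3
  Position 6 ('a'): window [3,6] length 4
  Position 7 ('b'): repeat (last at 5), move window start to 6
  Position 7 ('b'): window [6,7] length 2
  Position 8 ('b'): repeat (last at 7), move window start to 8
  Position 8 ('b'): window [8,8] length 1
  Position 9 ('g'): window [8,9] length 2
  Position 10 ('h'): window [8,10] length 3
Longest substring with no repeats: "ghbce" with length 5

5


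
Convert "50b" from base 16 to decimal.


Input: "50b" in base 16
Positional expansion:
  Digit '5' (value 5) x 16^2 = 1280
  Digit '0' (value 0) x 16^1 = 0
  Digit 'b' (value 11) x 16^0 = 11
Sum = 1291

1291


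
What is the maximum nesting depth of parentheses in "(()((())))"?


Input: "(()((())))"
Tracking depth:
  Position 0 '(': depth becomes 1
  Position 1 '(': depth becomes 2
  Position 2 ')': depth becomes 1
  Position 3 '(': depth becomes 2
  Position 4 '(': depth becomes 3
  Position 5 '(': depth becomes 4
  Position 6 ')': depth becomes 3
  Position 7 ')': depth becomes 2
  Position 8 ')': depth becomes 1
  Position 9 ')': depth becomes 0
Maximum depth reached: 4

4


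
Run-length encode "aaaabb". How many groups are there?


Input: aaaabb
Scanning for consecutive runs:
  Group 1: 'a' x 4 (positions 0-3)
  Group 2: 'b' x 2 (positions 4-5)
Total groups: 2

2


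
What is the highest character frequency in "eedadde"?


Input: eedadde
Character counts:
  'a': 1
  'd': 3
  'e': 3
Maximum frequency: 3

3


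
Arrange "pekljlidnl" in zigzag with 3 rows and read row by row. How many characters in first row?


Zigzag "pekljlidnl" into 3 rows:
Placing characters:
  'p' => row 0
  'e' => row 1
  'k' => row 2
  'l' => row 1
  'j' => row 0
  'l' => row 1
  'i' => row 2
  'd' => row 1
  'n' => row 0
  'l' => row 1
Rows:
  Row 0: "pjn"
  Row 1: "elldl"
  Row 2: "ki"
First row length: 3

3


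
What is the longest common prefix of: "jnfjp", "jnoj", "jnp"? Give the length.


Words: jnfjp, jnoj, jnp
  Position 0: all 'j' => match
  Position 1: all 'n' => match
  Position 2: ('f', 'o', 'p') => mismatch, stop
LCP = "jn" (length 2)

2


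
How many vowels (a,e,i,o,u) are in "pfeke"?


Input: pfeke
Checking each character:
  'p' at position 0: consonant
  'f' at position 1: consonant
  'e' at position 2: vowel (running total: 1)
  'k' at position 3: consonant
  'e' at position 4: vowel (running total: 2)
Total vowels: 2

2


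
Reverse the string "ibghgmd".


Input: ibghgmd
Reading characters right to left:
  Position 6: 'd'
  Position 5: 'm'
  Position 4: 'g'
  Position 3: 'h'
  Position 2: 'g'
  Position 1: 'b'
  Position 0: 'i'
Reversed: dmghgbi

dmghgbi


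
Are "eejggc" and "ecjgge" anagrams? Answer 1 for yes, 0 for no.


Strings: "eejggc", "ecjgge"
Sorted first:  ceeggj
Sorted second: ceeggj
Sorted forms match => anagrams

1


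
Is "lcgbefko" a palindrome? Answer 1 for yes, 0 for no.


Input: lcgbefko
Reversed: okfebgcl
  Compare pos 0 ('l') with pos 7 ('o'): MISMATCH
  Compare pos 1 ('c') with pos 6 ('k'): MISMATCH
  Compare pos 2 ('g') with pos 5 ('f'): MISMATCH
  Compare pos 3 ('b') with pos 4 ('e'): MISMATCH
Result: not a palindrome

0


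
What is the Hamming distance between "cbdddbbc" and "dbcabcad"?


Comparing "cbdddbbc" and "dbcabcad" position by position:
  Position 0: 'c' vs 'd' => differ
  Position 1: 'b' vs 'b' => same
  Position 2: 'd' vs 'c' => differ
  Position 3: 'd' vs 'a' => differ
  Position 4: 'd' vs 'b' => differ
  Position 5: 'b' vs 'c' => differ
  Position 6: 'b' vs 'a' => differ
  Position 7: 'c' vs 'd' => differ
Total differences (Hamming distance): 7

7


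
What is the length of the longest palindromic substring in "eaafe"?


Input: "eaafe"
Checking substrings for palindromes:
  [1:3] "aa" (len 2) => palindrome
Longest palindromic substring: "aa" with length 2

2


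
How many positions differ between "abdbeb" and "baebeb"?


Comparing "abdbeb" and "baebeb" position by position:
  Position 0: 'a' vs 'b' => DIFFER
  Position 1: 'b' vs 'a' => DIFFER
  Position 2: 'd' vs 'e' => DIFFER
  Position 3: 'b' vs 'b' => same
  Position 4: 'e' vs 'e' => same
  Position 5: 'b' vs 'b' => same
Positions that differ: 3

3


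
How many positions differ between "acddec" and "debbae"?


Comparing "acddec" and "debbae" position by position:
  Position 0: 'a' vs 'd' => DIFFER
  Position 1: 'c' vs 'e' => DIFFER
  Position 2: 'd' vs 'b' => DIFFER
  Position 3: 'd' vs 'b' => DIFFER
  Position 4: 'e' vs 'a' => DIFFER
  Position 5: 'c' vs 'e' => DIFFER
Positions that differ: 6

6


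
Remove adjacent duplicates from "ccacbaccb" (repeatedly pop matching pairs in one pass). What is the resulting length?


Input: ccacbaccb
Stack-based adjacent duplicate removal:
  Read 'c': push. Stack: c
  Read 'c': matches stack top 'c' => pop. Stack: (empty)
  Read 'a': push. Stack: a
  Read 'c': push. Stack: ac
  Read 'b': push. Stack: acb
  Read 'a': push. Stack: acba
  Read 'c': push. Stack: acbac
  Read 'c': matches stack top 'c' => pop. Stack: acba
  Read 'b': push. Stack: acbab
Final stack: "acbab" (length 5)

5


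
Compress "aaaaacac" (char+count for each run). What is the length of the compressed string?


Input: aaaaacac
Runs:
  'a' x 5 => "a5"
  'c' x 1 => "c1"
  'a' x 1 => "a1"
  'c' x 1 => "c1"
Compressed: "a5c1a1c1"
Compressed length: 8

8


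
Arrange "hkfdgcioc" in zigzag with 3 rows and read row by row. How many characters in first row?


Zigzag "hkfdgcioc" into 3 rows:
Placing characters:
  'h' => row 0
  'k' => row 1
  'f' => row 2
  'd' => row 1
  'g' => row 0
  'c' => row 1
  'i' => row 2
  'o' => row 1
  'c' => row 0
Rows:
  Row 0: "hgc"
  Row 1: "kdco"
  Row 2: "fi"
First row length: 3

3


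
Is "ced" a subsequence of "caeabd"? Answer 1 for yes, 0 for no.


Check if "ced" is a subsequence of "caeabd"
Greedy scan:
  Position 0 ('c'): matches sub[0] = 'c'
  Position 1 ('a'): no match needed
  Position 2 ('e'): matches sub[1] = 'e'
  Position 3 ('a'): no match needed
  Position 4 ('b'): no match needed
  Position 5 ('d'): matches sub[2] = 'd'
All 3 characters matched => is a subsequence

1


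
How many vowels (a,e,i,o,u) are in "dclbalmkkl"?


Input: dclbalmkkl
Checking each character:
  'd' at position 0: consonant
  'c' at position 1: consonant
  'l' at position 2: consonant
  'b' at position 3: consonant
  'a' at position 4: vowel (running total: 1)
  'l' at position 5: consonant
  'm' at position 6: consonant
  'k' at position 7: consonant
  'k' at position 8: consonant
  'l' at position 9: consonant
Total vowels: 1

1


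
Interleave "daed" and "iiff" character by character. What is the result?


Interleaving "daed" and "iiff":
  Position 0: 'd' from first, 'i' from second => "di"
  Position 1: 'a' from first, 'i' from second => "ai"
  Position 2: 'e' from first, 'f' from second => "ef"
  Position 3: 'd' from first, 'f' from second => "df"
Result: diaiefdf

diaiefdf


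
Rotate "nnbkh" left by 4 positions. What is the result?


Input: "nnbkh", rotate left by 4
First 4 characters: "nnbk"
Remaining characters: "h"
Concatenate remaining + first: "h" + "nnbk" = "hnnbk"

hnnbk


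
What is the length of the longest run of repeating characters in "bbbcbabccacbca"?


Input: "bbbcbabccacbca"
Scanning for longest run:
  Position 1 ('b'): continues run of 'b', length=2
  Position 2 ('b'): continues run of 'b', length=3
  Position 3 ('c'): new char, reset run to 1
  Position 4 ('b'): new char, reset run to 1
  Position 5 ('a'): new char, reset run to 1
  Position 6 ('b'): new char, reset run to 1
  Position 7 ('c'): new char, reset run to 1
  Position 8 ('c'): continues run of 'c', length=2
  Position 9 ('a'): new char, reset run to 1
  Position 10 ('c'): new char, reset run to 1
  Position 11 ('b'): new char, reset run to 1
  Position 12 ('c'): new char, reset run to 1
  Position 13 ('a'): new char, reset run to 1
Longest run: 'b' with length 3

3


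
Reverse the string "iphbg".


Input: iphbg
Reading characters right to left:
  Position 4: 'g'
  Position 3: 'b'
  Position 2: 'h'
  Position 1: 'p'
  Position 0: 'i'
Reversed: gbhpi

gbhpi


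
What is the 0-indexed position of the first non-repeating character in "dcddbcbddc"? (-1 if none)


Input: dcddbcbddc
Character frequencies:
  'b': 2
  'c': 3
  'd': 5
Scanning left to right for freq == 1:
  Position 0 ('d'): freq=5, skip
  Position 1 ('c'): freq=3, skip
  Position 2 ('d'): freq=5, skip
  Position 3 ('d'): freq=5, skip
  Position 4 ('b'): freq=2, skip
  Position 5 ('c'): freq=3, skip
  Position 6 ('b'): freq=2, skip
  Position 7 ('d'): freq=5, skip
  Position 8 ('d'): freq=5, skip
  Position 9 ('c'): freq=3, skip
  No unique character found => answer = -1

-1


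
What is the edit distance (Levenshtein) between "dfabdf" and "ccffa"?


Computing edit distance: "dfabdf" -> "ccffa"
DP table:
           c    c    f    f    a
      0    1    2    3    4    5
  d   1    1    2    3    4    5
  f   2    2    2    2    3    4
  a   3    3    3    3    3    3
  b   4    4    4    4    4    4
  d   5    5    5    5    5    5
  f   6    6    6    5    5    6
Edit distance = dp[6][5] = 6

6


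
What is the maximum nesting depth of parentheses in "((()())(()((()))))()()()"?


Input: "((()())(()((()))))()()()"
Tracking depth:
  Position 0 '(': depth becomes 1
  Position 1 '(': depth becomes 2
  Position 2 '(': depth becomes 3
  Position 3 ')': depth becomes 2
  Position 4 '(': depth becomes 3
  Position 5 ')': depth becomes 2
  Position 6 ')': depth becomes 1
  Position 7 '(': depth becomes 2
  Position 8 '(': depth becomes 3
  Position 9 ')': depth becomes 2
  Position 10 '(': depth becomes 3
  Position 11 '(': depth becomes 4
  Position 12 '(': depth becomes 5
  Position 13 ')': depth becomes 4
  Position 14 ')': depth becomes 3
  Position 15 ')': depth becomes 2
  Position 16 ')': depth becomes 1
  Position 17 ')': depth becomes 0
  Position 18 '(': depth becomes 1
  Position 19 ')': depth becomes 0
  Position 20 '(': depth becomes 1
  Position 21 ')': depth becomes 0
  Position 22 '(': depth becomes 1
  Position 23 ')': depth becomes 0
Maximum depth reached: 5

5


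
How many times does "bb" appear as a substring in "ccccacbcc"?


Searching for "bb" in "ccccacbcc"
Scanning each position:
  Position 0: "cc" => no
  Position 1: "cc" => no
  Position 2: "cc" => no
  Position 3: "ca" => no
  Position 4: "ac" => no
  Position 5: "cb" => no
  Position 6: "bc" => no
  Position 7: "cc" => no
Total occurrences: 0

0


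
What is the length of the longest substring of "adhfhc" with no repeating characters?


Input: "adhfhc"
Sliding window (track last position of each char):
  Position 0 ('a'): window [0,0] length 1 -- new best
  Position 1 ('d'): window [0,1] length 2 -- new best
  Position 2 ('h'): window [0,2] length 3 -- new best
  Position 3 ('f'): window [0,3] length 4 -- new best
  Position 4 ('h'): repeat (last at 2), move window start to 3
  Position 4 ('h'): window [3,4] length 2
  Position 5 ('c'): window [3,5] length 3
Longest substring with no repeats: "adhf" with length 4

4


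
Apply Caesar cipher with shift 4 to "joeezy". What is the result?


Caesar cipher: shift "joeezy" by 4
  'j' (pos 9) + 4 = pos 13 = 'n'
  'o' (pos 14) + 4 = pos 18 = 's'
  'e' (pos 4) + 4 = pos 8 = 'i'
  'e' (pos 4) + 4 = pos 8 = 'i'
  'z' (pos 25) + 4 = pos 3 = 'd'
  'y' (pos 24) + 4 = pos 2 = 'c'
Result: nsiidc

nsiidc


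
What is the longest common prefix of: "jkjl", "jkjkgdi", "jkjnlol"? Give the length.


Words: jkjl, jkjkgdi, jkjnlol
  Position 0: all 'j' => match
  Position 1: all 'k' => match
  Position 2: all 'j' => match
  Position 3: ('l', 'k', 'n') => mismatch, stop
LCP = "jkj" (length 3)

3


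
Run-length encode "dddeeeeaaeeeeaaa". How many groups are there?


Input: dddeeeeaaeeeeaaa
Scanning for consecutive runs:
  Group 1: 'd' x 3 (positions 0-2)
  Group 2: 'e' x 4 (positions 3-6)
  Group 3: 'a' x 2 (positions 7-8)
  Group 4: 'e' x 4 (positions 9-12)
  Group 5: 'a' x 3 (positions 13-15)
Total groups: 5

5


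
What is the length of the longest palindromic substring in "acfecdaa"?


Input: "acfecdaa"
Checking substrings for palindromes:
  [6:8] "aa" (len 2) => palindrome
Longest palindromic substring: "aa" with length 2

2


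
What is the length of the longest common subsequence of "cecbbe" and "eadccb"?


LCS of "cecbbe" and "eadccb"
DP table:
           e    a    d    c    c    b
      0    0    0    0    0    0    0
  c   0    0    0    0    1    1    1
  e   0    1    1    1    1    1    1
  c   0    1    1    1    2    2    2
  b   0    1    1    1    2    2    3
  b   0    1    1    1    2    2    3
  e   0    1    1    1    2    2    3
LCS length = dp[6][6] = 3

3


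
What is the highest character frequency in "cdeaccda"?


Input: cdeaccda
Character counts:
  'a': 2
  'c': 3
  'd': 2
  'e': 1
Maximum frequency: 3

3


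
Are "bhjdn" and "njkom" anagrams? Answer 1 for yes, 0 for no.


Strings: "bhjdn", "njkom"
Sorted first:  bdhjn
Sorted second: jkmno
Differ at position 0: 'b' vs 'j' => not anagrams

0


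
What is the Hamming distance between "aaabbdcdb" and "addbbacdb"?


Comparing "aaabbdcdb" and "addbbacdb" position by position:
  Position 0: 'a' vs 'a' => same
  Position 1: 'a' vs 'd' => differ
  Position 2: 'a' vs 'd' => differ
  Position 3: 'b' vs 'b' => same
  Position 4: 'b' vs 'b' => same
  Position 5: 'd' vs 'a' => differ
  Position 6: 'c' vs 'c' => same
  Position 7: 'd' vs 'd' => same
  Position 8: 'b' vs 'b' => same
Total differences (Hamming distance): 3

3


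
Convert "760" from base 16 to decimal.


Input: "760" in base 16
Positional expansion:
  Digit '7' (value 7) x 16^2 = 1792
  Digit '6' (value 6) x 16^1 = 96
  Digit '0' (value 0) x 16^0 = 0
Sum = 1888

1888


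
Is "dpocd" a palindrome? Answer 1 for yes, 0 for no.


Input: dpocd
Reversed: dcopd
  Compare pos 0 ('d') with pos 4 ('d'): match
  Compare pos 1 ('p') with pos 3 ('c'): MISMATCH
Result: not a palindrome

0


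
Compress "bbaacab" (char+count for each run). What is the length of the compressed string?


Input: bbaacab
Runs:
  'b' x 2 => "b2"
  'a' x 2 => "a2"
  'c' x 1 => "c1"
  'a' x 1 => "a1"
  'b' x 1 => "b1"
Compressed: "b2a2c1a1b1"
Compressed length: 10

10


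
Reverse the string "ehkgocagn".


Input: ehkgocagn
Reading characters right to left:
  Position 8: 'n'
  Position 7: 'g'
  Position 6: 'a'
  Position 5: 'c'
  Position 4: 'o'
  Position 3: 'g'
  Position 2: 'k'
  Position 1: 'h'
  Position 0: 'e'
Reversed: ngacogkhe

ngacogkhe


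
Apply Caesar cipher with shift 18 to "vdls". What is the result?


Caesar cipher: shift "vdls" by 18
  'v' (pos 21) + 18 = pos 13 = 'n'
  'd' (pos 3) + 18 = pos 21 = 'v'
  'l' (pos 11) + 18 = pos 3 = 'd'
  's' (pos 18) + 18 = pos 10 = 'k'
Result: nvdk

nvdk


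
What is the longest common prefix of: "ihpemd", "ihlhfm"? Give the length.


Words: ihpemd, ihlhfm
  Position 0: all 'i' => match
  Position 1: all 'h' => match
  Position 2: ('p', 'l') => mismatch, stop
LCP = "ih" (length 2)

2


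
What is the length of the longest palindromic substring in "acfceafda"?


Input: "acfceafda"
Checking substrings for palindromes:
  [1:4] "cfc" (len 3) => palindrome
Longest palindromic substring: "cfc" with length 3

3


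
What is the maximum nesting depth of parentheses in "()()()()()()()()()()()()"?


Input: "()()()()()()()()()()()()"
Tracking depth:
  Position 0 '(': depth becomes 1
  Position 1 ')': depth becomes 0
  Position 2 '(': depth becomes 1
  Position 3 ')': depth becomes 0
  Position 4 '(': depth becomes 1
  Position 5 ')': depth becomes 0
  Position 6 '(': depth becomes 1
  Position 7 ')': depth becomes 0
  Position 8 '(': depth becomes 1
  Position 9 ')': depth becomes 0
  Position 10 '(': depth becomes 1
  Position 11 ')': depth becomes 0
  Position 12 '(': depth becomes 1
  Position 13 ')': depth becomes 0
  Position 14 '(': depth becomes 1
  Position 15 ')': depth becomes 0
  Position 16 '(': depth becomes 1
  Position 17 ')': depth becomes 0
  Position 18 '(': depth becomes 1
  Position 19 ')': depth becomes 0
  Position 20 '(': depth becomes 1
  Position 21 ')': depth becomes 0
  Position 22 '(': depth becomes 1
  Position 23 ')': depth becomes 0
Maximum depth reached: 1

1
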